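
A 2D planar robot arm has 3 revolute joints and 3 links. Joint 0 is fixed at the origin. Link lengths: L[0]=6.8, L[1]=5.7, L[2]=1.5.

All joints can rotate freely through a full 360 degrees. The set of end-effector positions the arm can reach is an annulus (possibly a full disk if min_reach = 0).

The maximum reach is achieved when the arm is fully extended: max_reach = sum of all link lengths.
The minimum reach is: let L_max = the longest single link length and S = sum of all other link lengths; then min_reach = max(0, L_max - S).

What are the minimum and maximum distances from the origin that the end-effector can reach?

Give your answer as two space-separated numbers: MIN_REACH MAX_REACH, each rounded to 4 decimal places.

Answer: 0.0000 14.0000

Derivation:
Link lengths: [6.8, 5.7, 1.5]
max_reach = 6.8 + 5.7 + 1.5 = 14
L_max = max([6.8, 5.7, 1.5]) = 6.8
S (sum of others) = 14 - 6.8 = 7.2
min_reach = max(0, 6.8 - 7.2) = max(0, -0.4) = 0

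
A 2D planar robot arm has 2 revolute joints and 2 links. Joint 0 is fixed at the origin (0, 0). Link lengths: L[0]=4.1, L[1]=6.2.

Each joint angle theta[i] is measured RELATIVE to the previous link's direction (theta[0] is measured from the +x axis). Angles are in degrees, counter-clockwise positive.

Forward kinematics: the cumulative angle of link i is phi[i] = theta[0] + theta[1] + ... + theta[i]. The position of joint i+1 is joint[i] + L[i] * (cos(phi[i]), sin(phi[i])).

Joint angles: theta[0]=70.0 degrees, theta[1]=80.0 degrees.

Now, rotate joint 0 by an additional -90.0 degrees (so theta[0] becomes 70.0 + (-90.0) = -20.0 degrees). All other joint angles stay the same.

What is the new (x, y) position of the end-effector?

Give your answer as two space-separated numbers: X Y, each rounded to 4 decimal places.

joint[0] = (0.0000, 0.0000)  (base)
link 0: phi[0] = -20 = -20 deg
  cos(-20 deg) = 0.9397, sin(-20 deg) = -0.3420
  joint[1] = (0.0000, 0.0000) + 4.1 * (0.9397, -0.3420) = (0.0000 + 3.8527, 0.0000 + -1.4023) = (3.8527, -1.4023)
link 1: phi[1] = -20 + 80 = 60 deg
  cos(60 deg) = 0.5000, sin(60 deg) = 0.8660
  joint[2] = (3.8527, -1.4023) + 6.2 * (0.5000, 0.8660) = (3.8527 + 3.1000, -1.4023 + 5.3694) = (6.9527, 3.9671)
End effector: (6.9527, 3.9671)

Answer: 6.9527 3.9671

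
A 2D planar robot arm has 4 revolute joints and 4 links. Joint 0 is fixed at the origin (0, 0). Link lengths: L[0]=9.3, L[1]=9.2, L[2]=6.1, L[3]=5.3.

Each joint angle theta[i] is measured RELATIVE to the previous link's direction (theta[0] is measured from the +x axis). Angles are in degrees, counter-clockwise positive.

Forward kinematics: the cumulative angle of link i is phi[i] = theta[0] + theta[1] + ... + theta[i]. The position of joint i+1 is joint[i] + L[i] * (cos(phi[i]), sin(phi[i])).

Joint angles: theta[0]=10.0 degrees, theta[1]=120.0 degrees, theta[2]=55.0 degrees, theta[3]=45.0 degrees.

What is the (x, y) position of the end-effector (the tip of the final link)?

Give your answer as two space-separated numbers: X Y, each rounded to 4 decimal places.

Answer: -6.2385 4.0709

Derivation:
joint[0] = (0.0000, 0.0000)  (base)
link 0: phi[0] = 10 = 10 deg
  cos(10 deg) = 0.9848, sin(10 deg) = 0.1736
  joint[1] = (0.0000, 0.0000) + 9.3 * (0.9848, 0.1736) = (0.0000 + 9.1587, 0.0000 + 1.6149) = (9.1587, 1.6149)
link 1: phi[1] = 10 + 120 = 130 deg
  cos(130 deg) = -0.6428, sin(130 deg) = 0.7660
  joint[2] = (9.1587, 1.6149) + 9.2 * (-0.6428, 0.7660) = (9.1587 + -5.9136, 1.6149 + 7.0476) = (3.2451, 8.6625)
link 2: phi[2] = 10 + 120 + 55 = 185 deg
  cos(185 deg) = -0.9962, sin(185 deg) = -0.0872
  joint[3] = (3.2451, 8.6625) + 6.1 * (-0.9962, -0.0872) = (3.2451 + -6.0768, 8.6625 + -0.5317) = (-2.8317, 8.1309)
link 3: phi[3] = 10 + 120 + 55 + 45 = 230 deg
  cos(230 deg) = -0.6428, sin(230 deg) = -0.7660
  joint[4] = (-2.8317, 8.1309) + 5.3 * (-0.6428, -0.7660) = (-2.8317 + -3.4068, 8.1309 + -4.0600) = (-6.2385, 4.0709)
End effector: (-6.2385, 4.0709)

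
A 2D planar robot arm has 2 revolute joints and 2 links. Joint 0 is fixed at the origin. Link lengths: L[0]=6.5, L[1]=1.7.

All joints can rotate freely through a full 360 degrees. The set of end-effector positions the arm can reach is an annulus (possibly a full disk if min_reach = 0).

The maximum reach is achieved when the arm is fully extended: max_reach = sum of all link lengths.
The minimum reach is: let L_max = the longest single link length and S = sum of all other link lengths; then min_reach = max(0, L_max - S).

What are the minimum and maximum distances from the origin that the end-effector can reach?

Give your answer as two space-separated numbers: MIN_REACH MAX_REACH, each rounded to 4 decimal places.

Answer: 4.8000 8.2000

Derivation:
Link lengths: [6.5, 1.7]
max_reach = 6.5 + 1.7 = 8.2
L_max = max([6.5, 1.7]) = 6.5
S (sum of others) = 8.2 - 6.5 = 1.7
min_reach = max(0, 6.5 - 1.7) = max(0, 4.8) = 4.8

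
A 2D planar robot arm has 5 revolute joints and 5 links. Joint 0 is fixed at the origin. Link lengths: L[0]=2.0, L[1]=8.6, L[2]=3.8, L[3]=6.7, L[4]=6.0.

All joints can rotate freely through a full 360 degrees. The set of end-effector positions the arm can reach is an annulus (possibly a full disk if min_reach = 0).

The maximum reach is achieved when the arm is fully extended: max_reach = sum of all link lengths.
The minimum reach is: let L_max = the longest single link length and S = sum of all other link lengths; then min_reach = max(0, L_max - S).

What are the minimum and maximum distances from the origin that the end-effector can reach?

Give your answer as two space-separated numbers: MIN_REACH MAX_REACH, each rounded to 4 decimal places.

Link lengths: [2.0, 8.6, 3.8, 6.7, 6.0]
max_reach = 2 + 8.6 + 3.8 + 6.7 + 6 = 27.1
L_max = max([2.0, 8.6, 3.8, 6.7, 6.0]) = 8.6
S (sum of others) = 27.1 - 8.6 = 18.5
min_reach = max(0, 8.6 - 18.5) = max(0, -9.9) = 0

Answer: 0.0000 27.1000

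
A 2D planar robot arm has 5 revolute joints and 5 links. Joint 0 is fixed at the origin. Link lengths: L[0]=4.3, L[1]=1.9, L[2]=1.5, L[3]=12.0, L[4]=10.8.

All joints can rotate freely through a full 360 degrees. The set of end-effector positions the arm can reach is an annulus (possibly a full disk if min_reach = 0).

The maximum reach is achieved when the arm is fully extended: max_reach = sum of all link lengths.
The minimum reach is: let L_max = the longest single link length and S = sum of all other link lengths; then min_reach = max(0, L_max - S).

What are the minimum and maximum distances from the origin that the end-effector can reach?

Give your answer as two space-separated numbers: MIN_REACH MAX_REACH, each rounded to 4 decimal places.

Answer: 0.0000 30.5000

Derivation:
Link lengths: [4.3, 1.9, 1.5, 12.0, 10.8]
max_reach = 4.3 + 1.9 + 1.5 + 12 + 10.8 = 30.5
L_max = max([4.3, 1.9, 1.5, 12.0, 10.8]) = 12
S (sum of others) = 30.5 - 12 = 18.5
min_reach = max(0, 12 - 18.5) = max(0, -6.5) = 0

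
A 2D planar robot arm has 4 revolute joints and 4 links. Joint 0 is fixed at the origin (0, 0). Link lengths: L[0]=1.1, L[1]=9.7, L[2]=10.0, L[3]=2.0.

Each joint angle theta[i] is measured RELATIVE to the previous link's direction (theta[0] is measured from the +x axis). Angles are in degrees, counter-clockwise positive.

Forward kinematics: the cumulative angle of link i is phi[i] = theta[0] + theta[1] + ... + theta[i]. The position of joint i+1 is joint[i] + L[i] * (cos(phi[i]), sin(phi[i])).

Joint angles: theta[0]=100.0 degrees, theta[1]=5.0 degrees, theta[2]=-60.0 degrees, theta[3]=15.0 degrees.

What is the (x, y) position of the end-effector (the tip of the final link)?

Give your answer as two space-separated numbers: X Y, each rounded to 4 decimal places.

joint[0] = (0.0000, 0.0000)  (base)
link 0: phi[0] = 100 = 100 deg
  cos(100 deg) = -0.1736, sin(100 deg) = 0.9848
  joint[1] = (0.0000, 0.0000) + 1.1 * (-0.1736, 0.9848) = (0.0000 + -0.1910, 0.0000 + 1.0833) = (-0.1910, 1.0833)
link 1: phi[1] = 100 + 5 = 105 deg
  cos(105 deg) = -0.2588, sin(105 deg) = 0.9659
  joint[2] = (-0.1910, 1.0833) + 9.7 * (-0.2588, 0.9659) = (-0.1910 + -2.5105, 1.0833 + 9.3695) = (-2.7016, 10.4528)
link 2: phi[2] = 100 + 5 + -60 = 45 deg
  cos(45 deg) = 0.7071, sin(45 deg) = 0.7071
  joint[3] = (-2.7016, 10.4528) + 10 * (0.7071, 0.7071) = (-2.7016 + 7.0711, 10.4528 + 7.0711) = (4.3695, 17.5238)
link 3: phi[3] = 100 + 5 + -60 + 15 = 60 deg
  cos(60 deg) = 0.5000, sin(60 deg) = 0.8660
  joint[4] = (4.3695, 17.5238) + 2 * (0.5000, 0.8660) = (4.3695 + 1.0000, 17.5238 + 1.7321) = (5.3695, 19.2559)
End effector: (5.3695, 19.2559)

Answer: 5.3695 19.2559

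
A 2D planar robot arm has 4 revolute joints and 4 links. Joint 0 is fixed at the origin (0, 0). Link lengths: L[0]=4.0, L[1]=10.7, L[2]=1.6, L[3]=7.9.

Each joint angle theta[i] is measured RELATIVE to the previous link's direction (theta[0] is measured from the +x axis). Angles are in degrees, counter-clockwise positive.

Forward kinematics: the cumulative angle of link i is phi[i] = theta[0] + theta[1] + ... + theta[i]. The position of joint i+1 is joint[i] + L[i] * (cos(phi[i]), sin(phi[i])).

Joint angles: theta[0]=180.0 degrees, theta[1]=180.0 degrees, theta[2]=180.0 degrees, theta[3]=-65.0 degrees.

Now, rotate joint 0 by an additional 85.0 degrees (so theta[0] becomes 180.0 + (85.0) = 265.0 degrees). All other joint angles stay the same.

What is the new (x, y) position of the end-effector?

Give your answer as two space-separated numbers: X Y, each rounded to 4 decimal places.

Answer: -6.9791 2.3786

Derivation:
joint[0] = (0.0000, 0.0000)  (base)
link 0: phi[0] = 265 = 265 deg
  cos(265 deg) = -0.0872, sin(265 deg) = -0.9962
  joint[1] = (0.0000, 0.0000) + 4 * (-0.0872, -0.9962) = (0.0000 + -0.3486, 0.0000 + -3.9848) = (-0.3486, -3.9848)
link 1: phi[1] = 265 + 180 = 445 deg
  cos(445 deg) = 0.0872, sin(445 deg) = 0.9962
  joint[2] = (-0.3486, -3.9848) + 10.7 * (0.0872, 0.9962) = (-0.3486 + 0.9326, -3.9848 + 10.6593) = (0.5839, 6.6745)
link 2: phi[2] = 265 + 180 + 180 = 625 deg
  cos(625 deg) = -0.0872, sin(625 deg) = -0.9962
  joint[3] = (0.5839, 6.6745) + 1.6 * (-0.0872, -0.9962) = (0.5839 + -0.1394, 6.6745 + -1.5939) = (0.4445, 5.0806)
link 3: phi[3] = 265 + 180 + 180 + -65 = 560 deg
  cos(560 deg) = -0.9397, sin(560 deg) = -0.3420
  joint[4] = (0.4445, 5.0806) + 7.9 * (-0.9397, -0.3420) = (0.4445 + -7.4236, 5.0806 + -2.7020) = (-6.9791, 2.3786)
End effector: (-6.9791, 2.3786)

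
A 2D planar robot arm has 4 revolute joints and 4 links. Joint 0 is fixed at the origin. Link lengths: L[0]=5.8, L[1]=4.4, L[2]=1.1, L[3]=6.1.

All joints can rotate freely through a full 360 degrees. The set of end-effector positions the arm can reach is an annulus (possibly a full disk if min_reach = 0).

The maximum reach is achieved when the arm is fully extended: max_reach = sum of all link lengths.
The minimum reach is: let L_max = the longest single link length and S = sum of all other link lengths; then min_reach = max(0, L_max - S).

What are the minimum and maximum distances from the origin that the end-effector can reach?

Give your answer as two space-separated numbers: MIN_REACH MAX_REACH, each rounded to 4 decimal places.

Answer: 0.0000 17.4000

Derivation:
Link lengths: [5.8, 4.4, 1.1, 6.1]
max_reach = 5.8 + 4.4 + 1.1 + 6.1 = 17.4
L_max = max([5.8, 4.4, 1.1, 6.1]) = 6.1
S (sum of others) = 17.4 - 6.1 = 11.3
min_reach = max(0, 6.1 - 11.3) = max(0, -5.2) = 0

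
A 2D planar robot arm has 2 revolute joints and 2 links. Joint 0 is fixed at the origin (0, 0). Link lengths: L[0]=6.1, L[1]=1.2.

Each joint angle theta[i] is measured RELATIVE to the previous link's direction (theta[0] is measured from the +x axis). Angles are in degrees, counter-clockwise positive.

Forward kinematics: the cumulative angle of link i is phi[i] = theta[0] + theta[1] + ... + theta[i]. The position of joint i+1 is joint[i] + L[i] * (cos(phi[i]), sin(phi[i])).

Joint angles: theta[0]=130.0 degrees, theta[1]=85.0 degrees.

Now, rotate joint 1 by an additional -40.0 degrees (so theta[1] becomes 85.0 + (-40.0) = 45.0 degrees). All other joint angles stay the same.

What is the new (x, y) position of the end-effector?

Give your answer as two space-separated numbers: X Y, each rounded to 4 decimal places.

joint[0] = (0.0000, 0.0000)  (base)
link 0: phi[0] = 130 = 130 deg
  cos(130 deg) = -0.6428, sin(130 deg) = 0.7660
  joint[1] = (0.0000, 0.0000) + 6.1 * (-0.6428, 0.7660) = (0.0000 + -3.9210, 0.0000 + 4.6729) = (-3.9210, 4.6729)
link 1: phi[1] = 130 + 45 = 175 deg
  cos(175 deg) = -0.9962, sin(175 deg) = 0.0872
  joint[2] = (-3.9210, 4.6729) + 1.2 * (-0.9962, 0.0872) = (-3.9210 + -1.1954, 4.6729 + 0.1046) = (-5.1164, 4.7775)
End effector: (-5.1164, 4.7775)

Answer: -5.1164 4.7775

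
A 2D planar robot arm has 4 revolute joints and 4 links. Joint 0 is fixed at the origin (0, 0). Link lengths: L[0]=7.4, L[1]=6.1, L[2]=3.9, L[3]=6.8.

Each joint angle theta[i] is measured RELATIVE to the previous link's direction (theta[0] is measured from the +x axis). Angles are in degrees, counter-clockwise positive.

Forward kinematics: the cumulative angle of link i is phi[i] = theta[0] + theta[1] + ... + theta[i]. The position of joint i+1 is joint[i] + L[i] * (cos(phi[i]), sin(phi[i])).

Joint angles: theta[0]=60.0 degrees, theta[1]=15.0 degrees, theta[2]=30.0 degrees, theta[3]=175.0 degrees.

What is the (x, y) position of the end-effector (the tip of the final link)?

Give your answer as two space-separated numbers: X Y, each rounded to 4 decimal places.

joint[0] = (0.0000, 0.0000)  (base)
link 0: phi[0] = 60 = 60 deg
  cos(60 deg) = 0.5000, sin(60 deg) = 0.8660
  joint[1] = (0.0000, 0.0000) + 7.4 * (0.5000, 0.8660) = (0.0000 + 3.7000, 0.0000 + 6.4086) = (3.7000, 6.4086)
link 1: phi[1] = 60 + 15 = 75 deg
  cos(75 deg) = 0.2588, sin(75 deg) = 0.9659
  joint[2] = (3.7000, 6.4086) + 6.1 * (0.2588, 0.9659) = (3.7000 + 1.5788, 6.4086 + 5.8921) = (5.2788, 12.3007)
link 2: phi[2] = 60 + 15 + 30 = 105 deg
  cos(105 deg) = -0.2588, sin(105 deg) = 0.9659
  joint[3] = (5.2788, 12.3007) + 3.9 * (-0.2588, 0.9659) = (5.2788 + -1.0094, 12.3007 + 3.7671) = (4.2694, 16.0678)
link 3: phi[3] = 60 + 15 + 30 + 175 = 280 deg
  cos(280 deg) = 0.1736, sin(280 deg) = -0.9848
  joint[4] = (4.2694, 16.0678) + 6.8 * (0.1736, -0.9848) = (4.2694 + 1.1808, 16.0678 + -6.6967) = (5.4502, 9.3712)
End effector: (5.4502, 9.3712)

Answer: 5.4502 9.3712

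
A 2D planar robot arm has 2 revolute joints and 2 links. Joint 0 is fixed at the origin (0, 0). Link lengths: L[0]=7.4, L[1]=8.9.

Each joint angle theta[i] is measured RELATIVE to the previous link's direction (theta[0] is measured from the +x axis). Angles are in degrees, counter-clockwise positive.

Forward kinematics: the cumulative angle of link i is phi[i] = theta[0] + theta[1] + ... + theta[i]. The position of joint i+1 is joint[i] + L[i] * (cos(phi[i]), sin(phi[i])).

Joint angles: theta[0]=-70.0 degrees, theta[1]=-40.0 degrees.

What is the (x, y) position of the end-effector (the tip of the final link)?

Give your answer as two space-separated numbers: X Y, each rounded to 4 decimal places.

Answer: -0.5130 -15.3170

Derivation:
joint[0] = (0.0000, 0.0000)  (base)
link 0: phi[0] = -70 = -70 deg
  cos(-70 deg) = 0.3420, sin(-70 deg) = -0.9397
  joint[1] = (0.0000, 0.0000) + 7.4 * (0.3420, -0.9397) = (0.0000 + 2.5309, 0.0000 + -6.9537) = (2.5309, -6.9537)
link 1: phi[1] = -70 + -40 = -110 deg
  cos(-110 deg) = -0.3420, sin(-110 deg) = -0.9397
  joint[2] = (2.5309, -6.9537) + 8.9 * (-0.3420, -0.9397) = (2.5309 + -3.0440, -6.9537 + -8.3633) = (-0.5130, -15.3170)
End effector: (-0.5130, -15.3170)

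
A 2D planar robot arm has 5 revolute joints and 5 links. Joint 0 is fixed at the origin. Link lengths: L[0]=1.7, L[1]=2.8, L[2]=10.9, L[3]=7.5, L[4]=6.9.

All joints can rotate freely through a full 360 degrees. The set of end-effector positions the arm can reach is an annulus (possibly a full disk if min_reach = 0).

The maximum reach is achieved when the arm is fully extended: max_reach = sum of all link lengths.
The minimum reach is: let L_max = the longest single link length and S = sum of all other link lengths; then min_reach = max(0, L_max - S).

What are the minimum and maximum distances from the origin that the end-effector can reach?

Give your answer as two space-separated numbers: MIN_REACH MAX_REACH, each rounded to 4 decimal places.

Answer: 0.0000 29.8000

Derivation:
Link lengths: [1.7, 2.8, 10.9, 7.5, 6.9]
max_reach = 1.7 + 2.8 + 10.9 + 7.5 + 6.9 = 29.8
L_max = max([1.7, 2.8, 10.9, 7.5, 6.9]) = 10.9
S (sum of others) = 29.8 - 10.9 = 18.9
min_reach = max(0, 10.9 - 18.9) = max(0, -8) = 0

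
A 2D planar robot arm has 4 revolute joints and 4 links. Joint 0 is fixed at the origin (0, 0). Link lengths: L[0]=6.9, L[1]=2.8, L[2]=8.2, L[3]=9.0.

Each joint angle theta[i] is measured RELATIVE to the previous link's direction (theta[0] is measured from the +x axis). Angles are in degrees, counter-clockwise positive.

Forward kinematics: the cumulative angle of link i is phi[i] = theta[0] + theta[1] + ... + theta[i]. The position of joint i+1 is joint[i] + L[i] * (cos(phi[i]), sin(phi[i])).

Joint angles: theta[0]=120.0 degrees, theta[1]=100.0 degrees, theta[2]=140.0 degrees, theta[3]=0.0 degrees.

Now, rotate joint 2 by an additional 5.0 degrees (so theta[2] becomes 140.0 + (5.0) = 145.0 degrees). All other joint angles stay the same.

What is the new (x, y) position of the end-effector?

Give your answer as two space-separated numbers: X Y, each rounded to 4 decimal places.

Answer: 11.5396 5.6748

Derivation:
joint[0] = (0.0000, 0.0000)  (base)
link 0: phi[0] = 120 = 120 deg
  cos(120 deg) = -0.5000, sin(120 deg) = 0.8660
  joint[1] = (0.0000, 0.0000) + 6.9 * (-0.5000, 0.8660) = (0.0000 + -3.4500, 0.0000 + 5.9756) = (-3.4500, 5.9756)
link 1: phi[1] = 120 + 100 = 220 deg
  cos(220 deg) = -0.7660, sin(220 deg) = -0.6428
  joint[2] = (-3.4500, 5.9756) + 2.8 * (-0.7660, -0.6428) = (-3.4500 + -2.1449, 5.9756 + -1.7998) = (-5.5949, 4.1758)
link 2: phi[2] = 120 + 100 + 145 = 365 deg
  cos(365 deg) = 0.9962, sin(365 deg) = 0.0872
  joint[3] = (-5.5949, 4.1758) + 8.2 * (0.9962, 0.0872) = (-5.5949 + 8.1688, 4.1758 + 0.7147) = (2.5739, 4.8904)
link 3: phi[3] = 120 + 100 + 145 + 0 = 365 deg
  cos(365 deg) = 0.9962, sin(365 deg) = 0.0872
  joint[4] = (2.5739, 4.8904) + 9 * (0.9962, 0.0872) = (2.5739 + 8.9658, 4.8904 + 0.7844) = (11.5396, 5.6748)
End effector: (11.5396, 5.6748)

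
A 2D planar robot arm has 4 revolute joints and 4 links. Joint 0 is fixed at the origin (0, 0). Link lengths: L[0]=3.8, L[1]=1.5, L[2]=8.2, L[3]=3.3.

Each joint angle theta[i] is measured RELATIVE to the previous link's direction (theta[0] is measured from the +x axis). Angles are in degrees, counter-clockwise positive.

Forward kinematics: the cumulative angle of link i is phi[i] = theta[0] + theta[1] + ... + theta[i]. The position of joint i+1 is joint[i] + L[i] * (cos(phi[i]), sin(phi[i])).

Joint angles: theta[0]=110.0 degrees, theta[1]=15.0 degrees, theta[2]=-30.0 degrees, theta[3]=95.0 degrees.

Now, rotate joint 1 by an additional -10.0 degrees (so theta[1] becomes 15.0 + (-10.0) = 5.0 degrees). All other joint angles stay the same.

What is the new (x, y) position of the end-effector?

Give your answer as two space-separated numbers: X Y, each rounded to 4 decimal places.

Answer: -4.5189 13.0991

Derivation:
joint[0] = (0.0000, 0.0000)  (base)
link 0: phi[0] = 110 = 110 deg
  cos(110 deg) = -0.3420, sin(110 deg) = 0.9397
  joint[1] = (0.0000, 0.0000) + 3.8 * (-0.3420, 0.9397) = (0.0000 + -1.2997, 0.0000 + 3.5708) = (-1.2997, 3.5708)
link 1: phi[1] = 110 + 5 = 115 deg
  cos(115 deg) = -0.4226, sin(115 deg) = 0.9063
  joint[2] = (-1.2997, 3.5708) + 1.5 * (-0.4226, 0.9063) = (-1.2997 + -0.6339, 3.5708 + 1.3595) = (-1.9336, 4.9303)
link 2: phi[2] = 110 + 5 + -30 = 85 deg
  cos(85 deg) = 0.0872, sin(85 deg) = 0.9962
  joint[3] = (-1.9336, 4.9303) + 8.2 * (0.0872, 0.9962) = (-1.9336 + 0.7147, 4.9303 + 8.1688) = (-1.2189, 13.0991)
link 3: phi[3] = 110 + 5 + -30 + 95 = 180 deg
  cos(180 deg) = -1.0000, sin(180 deg) = 0.0000
  joint[4] = (-1.2189, 13.0991) + 3.3 * (-1.0000, 0.0000) = (-1.2189 + -3.3000, 13.0991 + 0.0000) = (-4.5189, 13.0991)
End effector: (-4.5189, 13.0991)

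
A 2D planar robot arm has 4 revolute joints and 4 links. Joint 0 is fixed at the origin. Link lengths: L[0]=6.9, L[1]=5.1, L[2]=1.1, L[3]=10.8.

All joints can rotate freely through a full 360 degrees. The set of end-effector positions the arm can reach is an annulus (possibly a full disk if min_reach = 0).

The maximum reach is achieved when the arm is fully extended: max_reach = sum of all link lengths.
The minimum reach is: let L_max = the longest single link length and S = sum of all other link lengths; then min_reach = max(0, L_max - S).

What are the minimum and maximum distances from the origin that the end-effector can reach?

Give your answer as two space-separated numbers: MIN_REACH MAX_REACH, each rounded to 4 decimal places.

Answer: 0.0000 23.9000

Derivation:
Link lengths: [6.9, 5.1, 1.1, 10.8]
max_reach = 6.9 + 5.1 + 1.1 + 10.8 = 23.9
L_max = max([6.9, 5.1, 1.1, 10.8]) = 10.8
S (sum of others) = 23.9 - 10.8 = 13.1
min_reach = max(0, 10.8 - 13.1) = max(0, -2.3) = 0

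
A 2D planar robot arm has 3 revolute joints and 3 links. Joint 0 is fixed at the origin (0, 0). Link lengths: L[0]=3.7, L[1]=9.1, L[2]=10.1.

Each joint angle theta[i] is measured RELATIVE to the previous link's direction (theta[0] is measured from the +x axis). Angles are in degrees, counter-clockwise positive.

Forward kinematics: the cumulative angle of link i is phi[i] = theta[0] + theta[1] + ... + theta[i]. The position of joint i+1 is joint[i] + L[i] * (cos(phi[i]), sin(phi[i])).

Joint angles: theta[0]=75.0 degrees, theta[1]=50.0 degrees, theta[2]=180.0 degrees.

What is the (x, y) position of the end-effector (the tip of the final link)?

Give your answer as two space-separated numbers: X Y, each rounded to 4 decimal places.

Answer: 1.5312 2.7548

Derivation:
joint[0] = (0.0000, 0.0000)  (base)
link 0: phi[0] = 75 = 75 deg
  cos(75 deg) = 0.2588, sin(75 deg) = 0.9659
  joint[1] = (0.0000, 0.0000) + 3.7 * (0.2588, 0.9659) = (0.0000 + 0.9576, 0.0000 + 3.5739) = (0.9576, 3.5739)
link 1: phi[1] = 75 + 50 = 125 deg
  cos(125 deg) = -0.5736, sin(125 deg) = 0.8192
  joint[2] = (0.9576, 3.5739) + 9.1 * (-0.5736, 0.8192) = (0.9576 + -5.2195, 3.5739 + 7.4543) = (-4.2619, 11.0282)
link 2: phi[2] = 75 + 50 + 180 = 305 deg
  cos(305 deg) = 0.5736, sin(305 deg) = -0.8192
  joint[3] = (-4.2619, 11.0282) + 10.1 * (0.5736, -0.8192) = (-4.2619 + 5.7931, 11.0282 + -8.2734) = (1.5312, 2.7548)
End effector: (1.5312, 2.7548)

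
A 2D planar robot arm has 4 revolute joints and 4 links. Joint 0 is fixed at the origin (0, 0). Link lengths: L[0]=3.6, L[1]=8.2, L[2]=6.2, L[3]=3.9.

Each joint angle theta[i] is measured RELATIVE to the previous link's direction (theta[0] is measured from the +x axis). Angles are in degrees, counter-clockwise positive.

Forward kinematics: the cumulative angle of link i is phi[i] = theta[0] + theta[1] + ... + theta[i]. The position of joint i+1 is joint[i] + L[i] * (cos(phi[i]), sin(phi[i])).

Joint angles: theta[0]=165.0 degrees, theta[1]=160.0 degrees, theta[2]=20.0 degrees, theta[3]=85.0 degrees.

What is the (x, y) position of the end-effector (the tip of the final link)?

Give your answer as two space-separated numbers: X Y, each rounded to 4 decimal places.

joint[0] = (0.0000, 0.0000)  (base)
link 0: phi[0] = 165 = 165 deg
  cos(165 deg) = -0.9659, sin(165 deg) = 0.2588
  joint[1] = (0.0000, 0.0000) + 3.6 * (-0.9659, 0.2588) = (0.0000 + -3.4773, 0.0000 + 0.9317) = (-3.4773, 0.9317)
link 1: phi[1] = 165 + 160 = 325 deg
  cos(325 deg) = 0.8192, sin(325 deg) = -0.5736
  joint[2] = (-3.4773, 0.9317) + 8.2 * (0.8192, -0.5736) = (-3.4773 + 6.7170, 0.9317 + -4.7033) = (3.2397, -3.7716)
link 2: phi[2] = 165 + 160 + 20 = 345 deg
  cos(345 deg) = 0.9659, sin(345 deg) = -0.2588
  joint[3] = (3.2397, -3.7716) + 6.2 * (0.9659, -0.2588) = (3.2397 + 5.9887, -3.7716 + -1.6047) = (9.2285, -5.3763)
link 3: phi[3] = 165 + 160 + 20 + 85 = 430 deg
  cos(430 deg) = 0.3420, sin(430 deg) = 0.9397
  joint[4] = (9.2285, -5.3763) + 3.9 * (0.3420, 0.9397) = (9.2285 + 1.3339, -5.3763 + 3.6648) = (10.5623, -1.7115)
End effector: (10.5623, -1.7115)

Answer: 10.5623 -1.7115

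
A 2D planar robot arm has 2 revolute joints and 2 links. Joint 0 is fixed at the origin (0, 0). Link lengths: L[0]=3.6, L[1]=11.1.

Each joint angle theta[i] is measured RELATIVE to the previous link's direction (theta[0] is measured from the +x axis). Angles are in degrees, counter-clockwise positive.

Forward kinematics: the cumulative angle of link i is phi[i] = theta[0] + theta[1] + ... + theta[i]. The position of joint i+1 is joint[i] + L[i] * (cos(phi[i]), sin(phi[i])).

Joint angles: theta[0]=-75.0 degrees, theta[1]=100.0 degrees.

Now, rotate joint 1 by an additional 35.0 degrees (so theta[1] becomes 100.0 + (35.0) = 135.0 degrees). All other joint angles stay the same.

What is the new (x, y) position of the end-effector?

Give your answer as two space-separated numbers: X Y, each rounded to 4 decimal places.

joint[0] = (0.0000, 0.0000)  (base)
link 0: phi[0] = -75 = -75 deg
  cos(-75 deg) = 0.2588, sin(-75 deg) = -0.9659
  joint[1] = (0.0000, 0.0000) + 3.6 * (0.2588, -0.9659) = (0.0000 + 0.9317, 0.0000 + -3.4773) = (0.9317, -3.4773)
link 1: phi[1] = -75 + 135 = 60 deg
  cos(60 deg) = 0.5000, sin(60 deg) = 0.8660
  joint[2] = (0.9317, -3.4773) + 11.1 * (0.5000, 0.8660) = (0.9317 + 5.5500, -3.4773 + 9.6129) = (6.4817, 6.1355)
End effector: (6.4817, 6.1355)

Answer: 6.4817 6.1355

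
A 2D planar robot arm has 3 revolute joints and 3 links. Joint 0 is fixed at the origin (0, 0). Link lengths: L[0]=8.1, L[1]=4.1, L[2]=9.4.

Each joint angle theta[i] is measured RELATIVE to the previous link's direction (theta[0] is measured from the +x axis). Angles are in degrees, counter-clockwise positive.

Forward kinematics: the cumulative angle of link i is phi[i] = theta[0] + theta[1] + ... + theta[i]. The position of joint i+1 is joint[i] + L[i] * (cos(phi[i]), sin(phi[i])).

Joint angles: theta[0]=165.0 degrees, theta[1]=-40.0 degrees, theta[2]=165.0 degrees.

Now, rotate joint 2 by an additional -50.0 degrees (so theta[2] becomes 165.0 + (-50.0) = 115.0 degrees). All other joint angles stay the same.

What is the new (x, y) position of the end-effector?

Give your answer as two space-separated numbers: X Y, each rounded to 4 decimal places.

joint[0] = (0.0000, 0.0000)  (base)
link 0: phi[0] = 165 = 165 deg
  cos(165 deg) = -0.9659, sin(165 deg) = 0.2588
  joint[1] = (0.0000, 0.0000) + 8.1 * (-0.9659, 0.2588) = (0.0000 + -7.8240, 0.0000 + 2.0964) = (-7.8240, 2.0964)
link 1: phi[1] = 165 + -40 = 125 deg
  cos(125 deg) = -0.5736, sin(125 deg) = 0.8192
  joint[2] = (-7.8240, 2.0964) + 4.1 * (-0.5736, 0.8192) = (-7.8240 + -2.3517, 2.0964 + 3.3585) = (-10.1757, 5.4550)
link 2: phi[2] = 165 + -40 + 115 = 240 deg
  cos(240 deg) = -0.5000, sin(240 deg) = -0.8660
  joint[3] = (-10.1757, 5.4550) + 9.4 * (-0.5000, -0.8660) = (-10.1757 + -4.7000, 5.4550 + -8.1406) = (-14.8757, -2.6857)
End effector: (-14.8757, -2.6857)

Answer: -14.8757 -2.6857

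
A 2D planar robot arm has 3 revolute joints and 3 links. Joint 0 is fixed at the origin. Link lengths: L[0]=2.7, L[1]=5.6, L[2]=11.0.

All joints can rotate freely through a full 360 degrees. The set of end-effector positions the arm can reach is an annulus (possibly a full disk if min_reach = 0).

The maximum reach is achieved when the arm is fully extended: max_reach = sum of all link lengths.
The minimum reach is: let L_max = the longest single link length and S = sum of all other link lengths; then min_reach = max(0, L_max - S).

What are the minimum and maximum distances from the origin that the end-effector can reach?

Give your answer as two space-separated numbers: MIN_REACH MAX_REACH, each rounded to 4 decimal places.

Link lengths: [2.7, 5.6, 11.0]
max_reach = 2.7 + 5.6 + 11 = 19.3
L_max = max([2.7, 5.6, 11.0]) = 11
S (sum of others) = 19.3 - 11 = 8.3
min_reach = max(0, 11 - 8.3) = max(0, 2.7) = 2.7

Answer: 2.7000 19.3000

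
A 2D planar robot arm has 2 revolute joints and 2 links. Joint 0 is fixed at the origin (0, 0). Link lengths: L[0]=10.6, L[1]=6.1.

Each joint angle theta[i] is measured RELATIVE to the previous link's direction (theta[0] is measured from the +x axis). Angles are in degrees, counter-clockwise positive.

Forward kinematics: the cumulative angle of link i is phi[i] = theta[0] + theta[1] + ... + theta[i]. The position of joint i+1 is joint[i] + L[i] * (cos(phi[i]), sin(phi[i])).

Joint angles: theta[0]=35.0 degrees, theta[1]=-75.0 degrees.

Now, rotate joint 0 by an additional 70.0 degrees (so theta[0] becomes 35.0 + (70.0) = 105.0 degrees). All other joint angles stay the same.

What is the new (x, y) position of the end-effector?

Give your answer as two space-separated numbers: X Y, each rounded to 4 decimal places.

joint[0] = (0.0000, 0.0000)  (base)
link 0: phi[0] = 105 = 105 deg
  cos(105 deg) = -0.2588, sin(105 deg) = 0.9659
  joint[1] = (0.0000, 0.0000) + 10.6 * (-0.2588, 0.9659) = (0.0000 + -2.7435, 0.0000 + 10.2388) = (-2.7435, 10.2388)
link 1: phi[1] = 105 + -75 = 30 deg
  cos(30 deg) = 0.8660, sin(30 deg) = 0.5000
  joint[2] = (-2.7435, 10.2388) + 6.1 * (0.8660, 0.5000) = (-2.7435 + 5.2828, 10.2388 + 3.0500) = (2.5393, 13.2888)
End effector: (2.5393, 13.2888)

Answer: 2.5393 13.2888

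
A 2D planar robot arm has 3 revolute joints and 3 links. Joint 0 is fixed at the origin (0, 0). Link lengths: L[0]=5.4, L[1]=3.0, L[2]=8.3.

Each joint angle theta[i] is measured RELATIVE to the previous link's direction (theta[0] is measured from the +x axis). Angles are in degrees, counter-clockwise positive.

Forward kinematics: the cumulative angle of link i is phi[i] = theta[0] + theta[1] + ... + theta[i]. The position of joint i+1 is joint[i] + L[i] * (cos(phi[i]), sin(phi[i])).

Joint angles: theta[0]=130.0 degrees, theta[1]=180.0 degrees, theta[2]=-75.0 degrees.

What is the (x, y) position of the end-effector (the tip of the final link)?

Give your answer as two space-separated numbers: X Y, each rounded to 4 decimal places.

Answer: -6.3034 -4.9605

Derivation:
joint[0] = (0.0000, 0.0000)  (base)
link 0: phi[0] = 130 = 130 deg
  cos(130 deg) = -0.6428, sin(130 deg) = 0.7660
  joint[1] = (0.0000, 0.0000) + 5.4 * (-0.6428, 0.7660) = (0.0000 + -3.4711, 0.0000 + 4.1366) = (-3.4711, 4.1366)
link 1: phi[1] = 130 + 180 = 310 deg
  cos(310 deg) = 0.6428, sin(310 deg) = -0.7660
  joint[2] = (-3.4711, 4.1366) + 3 * (0.6428, -0.7660) = (-3.4711 + 1.9284, 4.1366 + -2.2981) = (-1.5427, 1.8385)
link 2: phi[2] = 130 + 180 + -75 = 235 deg
  cos(235 deg) = -0.5736, sin(235 deg) = -0.8192
  joint[3] = (-1.5427, 1.8385) + 8.3 * (-0.5736, -0.8192) = (-1.5427 + -4.7607, 1.8385 + -6.7990) = (-6.3034, -4.9605)
End effector: (-6.3034, -4.9605)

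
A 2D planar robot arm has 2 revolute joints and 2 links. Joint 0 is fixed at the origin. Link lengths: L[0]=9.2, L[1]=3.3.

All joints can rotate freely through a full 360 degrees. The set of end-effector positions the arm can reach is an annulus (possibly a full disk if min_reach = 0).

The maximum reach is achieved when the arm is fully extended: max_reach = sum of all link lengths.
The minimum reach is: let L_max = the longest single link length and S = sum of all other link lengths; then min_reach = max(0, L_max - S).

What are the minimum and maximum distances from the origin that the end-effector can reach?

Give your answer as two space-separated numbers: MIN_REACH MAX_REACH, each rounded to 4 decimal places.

Link lengths: [9.2, 3.3]
max_reach = 9.2 + 3.3 = 12.5
L_max = max([9.2, 3.3]) = 9.2
S (sum of others) = 12.5 - 9.2 = 3.3
min_reach = max(0, 9.2 - 3.3) = max(0, 5.9) = 5.9

Answer: 5.9000 12.5000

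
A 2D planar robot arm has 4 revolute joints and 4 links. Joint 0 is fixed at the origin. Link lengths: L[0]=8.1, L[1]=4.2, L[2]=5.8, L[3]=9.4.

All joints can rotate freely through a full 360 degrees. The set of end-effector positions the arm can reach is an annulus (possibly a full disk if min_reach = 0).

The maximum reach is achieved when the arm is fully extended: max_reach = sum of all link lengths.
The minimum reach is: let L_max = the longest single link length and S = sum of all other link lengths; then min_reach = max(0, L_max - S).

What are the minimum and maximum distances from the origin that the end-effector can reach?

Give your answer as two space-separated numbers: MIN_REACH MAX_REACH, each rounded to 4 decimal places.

Link lengths: [8.1, 4.2, 5.8, 9.4]
max_reach = 8.1 + 4.2 + 5.8 + 9.4 = 27.5
L_max = max([8.1, 4.2, 5.8, 9.4]) = 9.4
S (sum of others) = 27.5 - 9.4 = 18.1
min_reach = max(0, 9.4 - 18.1) = max(0, -8.7) = 0

Answer: 0.0000 27.5000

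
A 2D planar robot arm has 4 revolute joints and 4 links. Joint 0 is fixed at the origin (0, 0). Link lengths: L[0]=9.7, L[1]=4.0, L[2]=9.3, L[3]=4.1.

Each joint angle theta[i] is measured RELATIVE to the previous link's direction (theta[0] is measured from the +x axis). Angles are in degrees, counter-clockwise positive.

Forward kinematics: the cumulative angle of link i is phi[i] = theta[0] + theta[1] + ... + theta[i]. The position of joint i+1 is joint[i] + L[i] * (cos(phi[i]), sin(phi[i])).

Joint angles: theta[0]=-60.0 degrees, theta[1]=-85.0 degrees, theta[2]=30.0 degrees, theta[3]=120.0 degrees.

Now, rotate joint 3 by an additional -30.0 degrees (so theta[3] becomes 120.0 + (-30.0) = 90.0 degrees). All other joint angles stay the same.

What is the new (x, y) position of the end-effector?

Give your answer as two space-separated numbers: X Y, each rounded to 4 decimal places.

joint[0] = (0.0000, 0.0000)  (base)
link 0: phi[0] = -60 = -60 deg
  cos(-60 deg) = 0.5000, sin(-60 deg) = -0.8660
  joint[1] = (0.0000, 0.0000) + 9.7 * (0.5000, -0.8660) = (0.0000 + 4.8500, 0.0000 + -8.4004) = (4.8500, -8.4004)
link 1: phi[1] = -60 + -85 = -145 deg
  cos(-145 deg) = -0.8192, sin(-145 deg) = -0.5736
  joint[2] = (4.8500, -8.4004) + 4 * (-0.8192, -0.5736) = (4.8500 + -3.2766, -8.4004 + -2.2943) = (1.5734, -10.6948)
link 2: phi[2] = -60 + -85 + 30 = -115 deg
  cos(-115 deg) = -0.4226, sin(-115 deg) = -0.9063
  joint[3] = (1.5734, -10.6948) + 9.3 * (-0.4226, -0.9063) = (1.5734 + -3.9303, -10.6948 + -8.4287) = (-2.3570, -19.1234)
link 3: phi[3] = -60 + -85 + 30 + 90 = -25 deg
  cos(-25 deg) = 0.9063, sin(-25 deg) = -0.4226
  joint[4] = (-2.3570, -19.1234) + 4.1 * (0.9063, -0.4226) = (-2.3570 + 3.7159, -19.1234 + -1.7327) = (1.3589, -20.8561)
End effector: (1.3589, -20.8561)

Answer: 1.3589 -20.8561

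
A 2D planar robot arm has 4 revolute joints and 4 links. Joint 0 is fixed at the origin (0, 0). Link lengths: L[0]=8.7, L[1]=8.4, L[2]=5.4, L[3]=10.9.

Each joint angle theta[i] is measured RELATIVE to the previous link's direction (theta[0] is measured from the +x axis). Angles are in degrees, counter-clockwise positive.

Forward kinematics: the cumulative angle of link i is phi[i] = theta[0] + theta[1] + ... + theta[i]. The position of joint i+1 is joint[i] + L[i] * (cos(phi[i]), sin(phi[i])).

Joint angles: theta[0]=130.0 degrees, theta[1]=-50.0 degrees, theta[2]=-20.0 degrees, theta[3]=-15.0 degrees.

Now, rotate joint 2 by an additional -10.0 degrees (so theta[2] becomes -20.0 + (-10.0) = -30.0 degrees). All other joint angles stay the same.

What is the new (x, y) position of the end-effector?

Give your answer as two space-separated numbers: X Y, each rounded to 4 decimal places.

Answer: 8.2662 25.3256

Derivation:
joint[0] = (0.0000, 0.0000)  (base)
link 0: phi[0] = 130 = 130 deg
  cos(130 deg) = -0.6428, sin(130 deg) = 0.7660
  joint[1] = (0.0000, 0.0000) + 8.7 * (-0.6428, 0.7660) = (0.0000 + -5.5923, 0.0000 + 6.6646) = (-5.5923, 6.6646)
link 1: phi[1] = 130 + -50 = 80 deg
  cos(80 deg) = 0.1736, sin(80 deg) = 0.9848
  joint[2] = (-5.5923, 6.6646) + 8.4 * (0.1736, 0.9848) = (-5.5923 + 1.4586, 6.6646 + 8.2724) = (-4.1336, 14.9370)
link 2: phi[2] = 130 + -50 + -30 = 50 deg
  cos(50 deg) = 0.6428, sin(50 deg) = 0.7660
  joint[3] = (-4.1336, 14.9370) + 5.4 * (0.6428, 0.7660) = (-4.1336 + 3.4711, 14.9370 + 4.1366) = (-0.6626, 19.0736)
link 3: phi[3] = 130 + -50 + -30 + -15 = 35 deg
  cos(35 deg) = 0.8192, sin(35 deg) = 0.5736
  joint[4] = (-0.6626, 19.0736) + 10.9 * (0.8192, 0.5736) = (-0.6626 + 8.9288, 19.0736 + 6.2520) = (8.2662, 25.3256)
End effector: (8.2662, 25.3256)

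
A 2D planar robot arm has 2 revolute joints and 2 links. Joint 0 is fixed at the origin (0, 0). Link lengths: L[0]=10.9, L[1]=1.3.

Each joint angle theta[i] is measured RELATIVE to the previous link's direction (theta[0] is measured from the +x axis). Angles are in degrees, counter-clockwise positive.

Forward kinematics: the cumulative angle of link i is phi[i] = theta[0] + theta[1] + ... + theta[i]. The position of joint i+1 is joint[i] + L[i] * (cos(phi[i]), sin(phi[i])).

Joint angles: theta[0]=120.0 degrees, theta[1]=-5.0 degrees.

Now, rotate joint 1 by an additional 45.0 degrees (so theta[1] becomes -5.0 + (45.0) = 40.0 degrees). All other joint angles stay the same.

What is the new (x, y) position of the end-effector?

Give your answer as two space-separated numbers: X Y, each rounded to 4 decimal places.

Answer: -6.6716 9.8843

Derivation:
joint[0] = (0.0000, 0.0000)  (base)
link 0: phi[0] = 120 = 120 deg
  cos(120 deg) = -0.5000, sin(120 deg) = 0.8660
  joint[1] = (0.0000, 0.0000) + 10.9 * (-0.5000, 0.8660) = (0.0000 + -5.4500, 0.0000 + 9.4397) = (-5.4500, 9.4397)
link 1: phi[1] = 120 + 40 = 160 deg
  cos(160 deg) = -0.9397, sin(160 deg) = 0.3420
  joint[2] = (-5.4500, 9.4397) + 1.3 * (-0.9397, 0.3420) = (-5.4500 + -1.2216, 9.4397 + 0.4446) = (-6.6716, 9.8843)
End effector: (-6.6716, 9.8843)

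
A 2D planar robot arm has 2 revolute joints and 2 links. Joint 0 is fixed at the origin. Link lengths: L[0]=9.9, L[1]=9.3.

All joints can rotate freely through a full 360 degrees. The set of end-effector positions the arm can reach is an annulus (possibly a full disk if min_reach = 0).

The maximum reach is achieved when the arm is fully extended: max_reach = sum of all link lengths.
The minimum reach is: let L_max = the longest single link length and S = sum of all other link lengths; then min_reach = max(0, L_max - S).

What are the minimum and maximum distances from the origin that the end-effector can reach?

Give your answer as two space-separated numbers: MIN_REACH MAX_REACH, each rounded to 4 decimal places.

Answer: 0.6000 19.2000

Derivation:
Link lengths: [9.9, 9.3]
max_reach = 9.9 + 9.3 = 19.2
L_max = max([9.9, 9.3]) = 9.9
S (sum of others) = 19.2 - 9.9 = 9.3
min_reach = max(0, 9.9 - 9.3) = max(0, 0.6) = 0.6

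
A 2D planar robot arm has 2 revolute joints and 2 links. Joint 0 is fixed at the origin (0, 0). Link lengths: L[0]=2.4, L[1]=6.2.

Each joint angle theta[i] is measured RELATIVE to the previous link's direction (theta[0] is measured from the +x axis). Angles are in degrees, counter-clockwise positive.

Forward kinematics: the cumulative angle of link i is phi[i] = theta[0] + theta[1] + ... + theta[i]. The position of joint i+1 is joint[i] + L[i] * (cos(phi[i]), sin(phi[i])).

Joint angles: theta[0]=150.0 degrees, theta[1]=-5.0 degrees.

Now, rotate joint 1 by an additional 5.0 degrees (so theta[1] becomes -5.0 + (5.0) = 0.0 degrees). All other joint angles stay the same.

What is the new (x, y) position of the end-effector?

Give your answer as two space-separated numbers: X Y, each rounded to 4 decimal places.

joint[0] = (0.0000, 0.0000)  (base)
link 0: phi[0] = 150 = 150 deg
  cos(150 deg) = -0.8660, sin(150 deg) = 0.5000
  joint[1] = (0.0000, 0.0000) + 2.4 * (-0.8660, 0.5000) = (0.0000 + -2.0785, 0.0000 + 1.2000) = (-2.0785, 1.2000)
link 1: phi[1] = 150 + 0 = 150 deg
  cos(150 deg) = -0.8660, sin(150 deg) = 0.5000
  joint[2] = (-2.0785, 1.2000) + 6.2 * (-0.8660, 0.5000) = (-2.0785 + -5.3694, 1.2000 + 3.1000) = (-7.4478, 4.3000)
End effector: (-7.4478, 4.3000)

Answer: -7.4478 4.3000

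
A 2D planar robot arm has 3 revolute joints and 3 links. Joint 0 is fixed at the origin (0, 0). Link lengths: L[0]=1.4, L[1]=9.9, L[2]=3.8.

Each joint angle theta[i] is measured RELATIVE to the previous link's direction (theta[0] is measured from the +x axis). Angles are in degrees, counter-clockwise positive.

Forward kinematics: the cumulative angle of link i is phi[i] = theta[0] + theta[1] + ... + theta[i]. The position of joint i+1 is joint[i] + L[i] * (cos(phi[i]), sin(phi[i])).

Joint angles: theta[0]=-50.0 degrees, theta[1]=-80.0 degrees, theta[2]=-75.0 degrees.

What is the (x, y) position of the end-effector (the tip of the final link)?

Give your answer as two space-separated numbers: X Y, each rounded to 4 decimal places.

Answer: -8.9077 -7.0504

Derivation:
joint[0] = (0.0000, 0.0000)  (base)
link 0: phi[0] = -50 = -50 deg
  cos(-50 deg) = 0.6428, sin(-50 deg) = -0.7660
  joint[1] = (0.0000, 0.0000) + 1.4 * (0.6428, -0.7660) = (0.0000 + 0.8999, 0.0000 + -1.0725) = (0.8999, -1.0725)
link 1: phi[1] = -50 + -80 = -130 deg
  cos(-130 deg) = -0.6428, sin(-130 deg) = -0.7660
  joint[2] = (0.8999, -1.0725) + 9.9 * (-0.6428, -0.7660) = (0.8999 + -6.3636, -1.0725 + -7.5838) = (-5.4637, -8.6563)
link 2: phi[2] = -50 + -80 + -75 = -205 deg
  cos(-205 deg) = -0.9063, sin(-205 deg) = 0.4226
  joint[3] = (-5.4637, -8.6563) + 3.8 * (-0.9063, 0.4226) = (-5.4637 + -3.4440, -8.6563 + 1.6059) = (-8.9077, -7.0504)
End effector: (-8.9077, -7.0504)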